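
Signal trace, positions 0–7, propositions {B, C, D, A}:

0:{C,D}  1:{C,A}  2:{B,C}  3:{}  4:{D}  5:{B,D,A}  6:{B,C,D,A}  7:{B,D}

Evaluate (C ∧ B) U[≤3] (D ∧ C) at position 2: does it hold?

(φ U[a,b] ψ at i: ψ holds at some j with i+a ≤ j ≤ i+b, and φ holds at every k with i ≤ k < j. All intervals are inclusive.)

Need some j in [2,5] with (D ∧ C), and (C ∧ B) at every k in [2,j-1].
  j=2: (D ∧ C) false.
  j=3: (D ∧ C) false.
  j=4: (D ∧ C) false.
  j=5: (D ∧ C) false.
No j in the window works → until fails.

Does not hold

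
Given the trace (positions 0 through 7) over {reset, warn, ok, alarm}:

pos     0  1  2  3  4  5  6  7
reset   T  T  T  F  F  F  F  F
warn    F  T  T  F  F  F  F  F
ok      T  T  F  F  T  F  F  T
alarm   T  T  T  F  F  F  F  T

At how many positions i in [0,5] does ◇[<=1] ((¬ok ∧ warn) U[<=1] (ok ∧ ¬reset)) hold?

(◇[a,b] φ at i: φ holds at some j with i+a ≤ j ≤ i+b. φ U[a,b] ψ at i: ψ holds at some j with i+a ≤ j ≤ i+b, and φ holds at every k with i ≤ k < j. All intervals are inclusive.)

2

Evaluate at each i in [0,5]:
  i=0: ✗ (none in [0,1])
  i=1: ✗ (none in [1,2])
  i=2: ✗ (none in [2,3])
  i=3: ✓ (witness j=4)
  i=4: ✓ (witness j=4)
  i=5: ✗ (none in [5,6])
Positions where it holds: {3, 4} → 2.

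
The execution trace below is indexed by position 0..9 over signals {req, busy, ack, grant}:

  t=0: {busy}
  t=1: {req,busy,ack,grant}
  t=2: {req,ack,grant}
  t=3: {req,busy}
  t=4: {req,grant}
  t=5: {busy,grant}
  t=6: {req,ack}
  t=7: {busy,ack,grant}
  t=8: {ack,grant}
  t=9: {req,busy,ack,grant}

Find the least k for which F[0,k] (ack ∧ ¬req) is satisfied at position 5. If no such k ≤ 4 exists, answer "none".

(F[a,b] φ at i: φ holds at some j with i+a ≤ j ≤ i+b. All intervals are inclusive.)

Scan j = 5,6,… for (ack ∧ ¬req):
  j=5: fails
  j=6: fails
  j=7: holds
First hit at j=7, so smallest k = 7-5 = 2.

2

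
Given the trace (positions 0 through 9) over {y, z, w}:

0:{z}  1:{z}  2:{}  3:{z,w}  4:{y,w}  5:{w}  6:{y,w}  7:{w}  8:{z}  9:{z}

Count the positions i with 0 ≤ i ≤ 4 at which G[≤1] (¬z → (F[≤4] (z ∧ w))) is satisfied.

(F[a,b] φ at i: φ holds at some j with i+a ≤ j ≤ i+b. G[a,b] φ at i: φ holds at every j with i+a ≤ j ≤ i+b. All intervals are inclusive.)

3

Evaluate at each i in [0,4]:
  i=0: ✓ (all of [0,1])
  i=1: ✓ (all of [1,2])
  i=2: ✓ (all of [2,3])
  i=3: ✗ (fails at j=4)
  i=4: ✗ (fails at j=4)
Positions where it holds: {0, 1, 2} → 3.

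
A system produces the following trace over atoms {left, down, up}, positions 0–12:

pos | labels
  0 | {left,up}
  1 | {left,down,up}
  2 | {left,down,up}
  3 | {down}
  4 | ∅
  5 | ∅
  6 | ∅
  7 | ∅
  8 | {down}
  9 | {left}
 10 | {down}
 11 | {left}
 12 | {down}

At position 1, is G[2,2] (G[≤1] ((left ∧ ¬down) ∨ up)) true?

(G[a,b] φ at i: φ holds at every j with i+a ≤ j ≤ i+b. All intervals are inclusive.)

Check G[≤1] ((left ∧ ¬down) ∨ up) at every j in [3,3]:
  j=3: fails at 3
Fails at j=3 → formula fails.

False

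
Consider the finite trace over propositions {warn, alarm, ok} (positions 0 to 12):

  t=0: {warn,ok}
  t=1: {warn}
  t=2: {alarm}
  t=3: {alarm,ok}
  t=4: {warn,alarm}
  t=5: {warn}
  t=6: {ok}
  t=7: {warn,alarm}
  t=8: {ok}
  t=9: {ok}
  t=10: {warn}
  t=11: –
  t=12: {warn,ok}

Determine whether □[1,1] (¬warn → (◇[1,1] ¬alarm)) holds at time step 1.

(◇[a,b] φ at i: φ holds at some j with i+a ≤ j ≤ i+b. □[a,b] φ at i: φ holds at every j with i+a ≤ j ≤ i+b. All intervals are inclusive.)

Check (¬warn → (◇[1,1] ¬alarm)) at every j in [2,2]:
  j=2: antecedent true; consequent fails (none in [3,3]) → ✗
Fails at j=2 → formula fails.

No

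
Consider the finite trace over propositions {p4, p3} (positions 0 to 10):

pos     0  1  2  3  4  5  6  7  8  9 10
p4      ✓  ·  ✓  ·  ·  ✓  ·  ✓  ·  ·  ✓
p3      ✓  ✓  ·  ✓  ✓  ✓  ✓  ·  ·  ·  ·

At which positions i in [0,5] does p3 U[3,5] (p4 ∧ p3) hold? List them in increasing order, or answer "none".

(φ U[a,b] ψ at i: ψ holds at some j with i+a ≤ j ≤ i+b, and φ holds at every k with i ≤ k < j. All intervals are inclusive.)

none

Evaluate at each i in [0,5]:
  i=0: ✗ (lhs fails at k=2 before rhs at j=5)
  i=1: ✗ (lhs fails at k=2 before rhs at j=5)
  i=2: ✗ (lhs fails at k=2 before rhs at j=5)
  i=3: ✗ (no rhs in [6,8])
  i=4: ✗ (no rhs in [7,9])
  i=5: ✗ (no rhs in [8,10])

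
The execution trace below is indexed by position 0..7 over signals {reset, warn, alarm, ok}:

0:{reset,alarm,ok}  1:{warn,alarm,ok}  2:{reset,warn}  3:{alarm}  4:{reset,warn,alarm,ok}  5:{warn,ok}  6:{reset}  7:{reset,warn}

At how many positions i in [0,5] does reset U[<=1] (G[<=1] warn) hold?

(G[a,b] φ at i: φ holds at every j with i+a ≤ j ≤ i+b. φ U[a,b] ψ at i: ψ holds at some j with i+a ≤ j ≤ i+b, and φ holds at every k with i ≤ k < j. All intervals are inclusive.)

3

Evaluate at each i in [0,5]:
  i=0: ✓ (rhs at j=1; lhs holds on [0,0])
  i=1: ✓ (rhs at j=1)
  i=2: ✗ (no rhs in [2,3])
  i=3: ✗ (lhs fails at k=3 before rhs at j=4)
  i=4: ✓ (rhs at j=4)
  i=5: ✗ (no rhs in [5,6])
Positions where it holds: {0, 1, 4} → 3.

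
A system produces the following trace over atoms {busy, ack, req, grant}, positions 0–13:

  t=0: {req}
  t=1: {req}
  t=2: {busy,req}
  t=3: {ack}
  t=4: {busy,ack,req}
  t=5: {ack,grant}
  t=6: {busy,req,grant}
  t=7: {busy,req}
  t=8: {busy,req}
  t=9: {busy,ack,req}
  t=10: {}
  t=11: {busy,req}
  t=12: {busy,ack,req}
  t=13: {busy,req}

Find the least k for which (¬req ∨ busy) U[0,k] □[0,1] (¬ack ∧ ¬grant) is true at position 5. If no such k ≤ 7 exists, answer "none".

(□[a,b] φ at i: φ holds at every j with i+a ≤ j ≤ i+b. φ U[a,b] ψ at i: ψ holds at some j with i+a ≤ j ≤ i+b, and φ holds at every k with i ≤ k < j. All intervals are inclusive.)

Need earliest j ≥ 5 with □[0,1] (¬ack ∧ ¬grant), and (¬req ∨ busy) at every k in [5,j-1].
  j=5: rhs fails.
  j=6: rhs fails.
  j=7: rhs holds; lhs holds on [5,6]. k = 2.

2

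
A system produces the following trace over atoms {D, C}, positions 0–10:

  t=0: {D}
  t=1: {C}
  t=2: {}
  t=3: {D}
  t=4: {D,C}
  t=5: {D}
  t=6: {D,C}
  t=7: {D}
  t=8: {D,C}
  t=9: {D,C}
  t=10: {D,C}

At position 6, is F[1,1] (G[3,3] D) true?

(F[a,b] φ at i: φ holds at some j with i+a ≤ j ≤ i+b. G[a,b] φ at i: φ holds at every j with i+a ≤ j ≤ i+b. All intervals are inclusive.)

Check G[3,3] D at each j in [7,7]:
  j=7: holds on [10,10]
Found at j=7 → formula holds.

True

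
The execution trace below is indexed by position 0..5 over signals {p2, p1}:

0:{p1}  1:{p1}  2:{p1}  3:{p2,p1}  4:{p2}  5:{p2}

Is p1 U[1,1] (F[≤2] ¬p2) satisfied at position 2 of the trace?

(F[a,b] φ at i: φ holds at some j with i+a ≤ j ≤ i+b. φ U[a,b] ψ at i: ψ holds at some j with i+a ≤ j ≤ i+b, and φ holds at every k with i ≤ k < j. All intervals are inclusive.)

No

Need some j in [3,3] with F[≤2] ¬p2, and p1 at every k in [2,j-1].
  j=3: F[≤2] ¬p2 — fails (none in [3,5]).
No j in the window works → until fails.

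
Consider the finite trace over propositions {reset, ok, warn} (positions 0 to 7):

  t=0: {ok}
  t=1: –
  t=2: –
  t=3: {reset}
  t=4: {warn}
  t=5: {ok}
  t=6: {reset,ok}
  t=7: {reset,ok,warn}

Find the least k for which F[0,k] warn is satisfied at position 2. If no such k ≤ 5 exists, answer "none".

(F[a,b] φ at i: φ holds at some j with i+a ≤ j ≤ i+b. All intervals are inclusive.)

Scan j = 2,3,… for warn:
  j=2: fails
  j=3: fails
  j=4: holds
First hit at j=4, so smallest k = 4-2 = 2.

2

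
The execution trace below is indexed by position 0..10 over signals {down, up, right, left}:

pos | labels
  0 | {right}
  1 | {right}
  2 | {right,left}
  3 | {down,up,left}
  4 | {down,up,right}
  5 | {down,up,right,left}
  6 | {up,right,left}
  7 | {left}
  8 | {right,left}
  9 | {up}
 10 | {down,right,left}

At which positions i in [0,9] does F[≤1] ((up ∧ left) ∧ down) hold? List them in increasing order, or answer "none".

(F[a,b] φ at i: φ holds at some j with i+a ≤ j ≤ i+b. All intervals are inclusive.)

Evaluate at each i in [0,9]:
  i=0: ✗ (none in [0,1])
  i=1: ✗ (none in [1,2])
  i=2: ✓ (witness j=3)
  i=3: ✓ (witness j=3)
  i=4: ✓ (witness j=5)
  i=5: ✓ (witness j=5)
  i=6: ✗ (none in [6,7])
  i=7: ✗ (none in [7,8])
  i=8: ✗ (none in [8,9])
  i=9: ✗ (none in [9,10])

2, 3, 4, 5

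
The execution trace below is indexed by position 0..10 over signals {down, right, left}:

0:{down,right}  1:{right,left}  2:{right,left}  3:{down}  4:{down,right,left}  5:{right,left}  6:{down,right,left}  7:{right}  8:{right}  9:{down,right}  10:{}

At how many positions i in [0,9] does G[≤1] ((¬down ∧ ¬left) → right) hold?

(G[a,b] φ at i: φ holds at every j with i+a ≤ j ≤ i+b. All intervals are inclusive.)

9

Evaluate at each i in [0,9]:
  i=0: ✓ (all of [0,1])
  i=1: ✓ (all of [1,2])
  i=2: ✓ (all of [2,3])
  i=3: ✓ (all of [3,4])
  i=4: ✓ (all of [4,5])
  i=5: ✓ (all of [5,6])
  i=6: ✓ (all of [6,7])
  i=7: ✓ (all of [7,8])
  i=8: ✓ (all of [8,9])
  i=9: ✗ (fails at j=10)
Positions where it holds: {0, 1, 2, 3, 4, 5, 6, 7, 8} → 9.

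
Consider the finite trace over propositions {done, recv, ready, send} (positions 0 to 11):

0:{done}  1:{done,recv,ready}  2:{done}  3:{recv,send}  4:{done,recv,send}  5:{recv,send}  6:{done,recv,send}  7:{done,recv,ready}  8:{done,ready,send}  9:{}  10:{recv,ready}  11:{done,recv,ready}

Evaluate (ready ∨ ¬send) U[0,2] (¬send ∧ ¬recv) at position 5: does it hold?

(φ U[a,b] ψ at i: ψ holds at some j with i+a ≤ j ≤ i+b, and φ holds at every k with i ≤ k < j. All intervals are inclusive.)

Does not hold

Need some j in [5,7] with (¬send ∧ ¬recv), and (ready ∨ ¬send) at every k in [5,j-1].
  j=5: (¬send ∧ ¬recv) false.
  j=6: (¬send ∧ ¬recv) false.
  j=7: (¬send ∧ ¬recv) false.
No j in the window works → until fails.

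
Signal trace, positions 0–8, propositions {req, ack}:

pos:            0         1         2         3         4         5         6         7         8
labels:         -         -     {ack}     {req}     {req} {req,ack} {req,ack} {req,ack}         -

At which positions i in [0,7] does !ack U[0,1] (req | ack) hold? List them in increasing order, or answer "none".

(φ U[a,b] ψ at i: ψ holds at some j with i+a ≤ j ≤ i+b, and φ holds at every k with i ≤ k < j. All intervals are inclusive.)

Evaluate at each i in [0,7]:
  i=0: ✗ (no rhs in [0,1])
  i=1: ✓ (rhs at j=2; lhs holds on [1,1])
  i=2: ✓ (rhs at j=2)
  i=3: ✓ (rhs at j=3)
  i=4: ✓ (rhs at j=4)
  i=5: ✓ (rhs at j=5)
  i=6: ✓ (rhs at j=6)
  i=7: ✓ (rhs at j=7)

1, 2, 3, 4, 5, 6, 7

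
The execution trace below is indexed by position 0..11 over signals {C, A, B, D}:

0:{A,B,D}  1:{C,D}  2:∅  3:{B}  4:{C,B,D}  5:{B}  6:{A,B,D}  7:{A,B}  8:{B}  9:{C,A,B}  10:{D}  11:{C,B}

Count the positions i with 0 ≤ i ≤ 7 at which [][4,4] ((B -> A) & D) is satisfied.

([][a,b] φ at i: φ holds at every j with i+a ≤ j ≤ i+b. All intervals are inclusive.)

Evaluate at each i in [0,7]:
  i=0: ✗ (fails at j=4)
  i=1: ✗ (fails at j=5)
  i=2: ✓ (all of [6,6])
  i=3: ✗ (fails at j=7)
  i=4: ✗ (fails at j=8)
  i=5: ✗ (fails at j=9)
  i=6: ✓ (all of [10,10])
  i=7: ✗ (fails at j=11)
Positions where it holds: {2, 6} → 2.

2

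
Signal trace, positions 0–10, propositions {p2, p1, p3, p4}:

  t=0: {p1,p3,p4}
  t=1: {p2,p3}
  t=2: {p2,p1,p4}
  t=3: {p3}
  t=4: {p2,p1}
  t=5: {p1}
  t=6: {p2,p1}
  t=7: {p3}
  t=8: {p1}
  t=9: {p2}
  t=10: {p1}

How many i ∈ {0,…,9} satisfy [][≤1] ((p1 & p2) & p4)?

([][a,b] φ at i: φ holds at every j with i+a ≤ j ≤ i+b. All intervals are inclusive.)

0

Evaluate at each i in [0,9]:
  i=0: ✗ (fails at j=0)
  i=1: ✗ (fails at j=1)
  i=2: ✗ (fails at j=3)
  i=3: ✗ (fails at j=3)
  i=4: ✗ (fails at j=4)
  i=5: ✗ (fails at j=5)
  i=6: ✗ (fails at j=6)
  i=7: ✗ (fails at j=7)
  i=8: ✗ (fails at j=8)
  i=9: ✗ (fails at j=9)
Positions where it holds: {} → 0.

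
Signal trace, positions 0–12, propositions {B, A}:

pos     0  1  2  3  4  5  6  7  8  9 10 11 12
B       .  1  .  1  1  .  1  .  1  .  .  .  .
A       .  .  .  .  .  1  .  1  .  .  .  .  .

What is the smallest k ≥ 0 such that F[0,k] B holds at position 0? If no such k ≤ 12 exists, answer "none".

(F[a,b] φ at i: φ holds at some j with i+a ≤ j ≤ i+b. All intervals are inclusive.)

Scan j = 0,1,… for B:
  j=0: fails
  j=1: holds
First hit at j=1, so smallest k = 1-0 = 1.

1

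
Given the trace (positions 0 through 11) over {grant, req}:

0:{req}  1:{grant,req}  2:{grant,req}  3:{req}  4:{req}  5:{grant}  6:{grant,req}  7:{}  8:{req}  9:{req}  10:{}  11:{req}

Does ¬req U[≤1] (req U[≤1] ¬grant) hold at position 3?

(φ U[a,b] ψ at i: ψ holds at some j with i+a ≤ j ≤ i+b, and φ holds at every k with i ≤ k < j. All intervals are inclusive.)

True

Need some j in [3,4] with (req U[≤1] ¬grant), and ¬req at every k in [3,j-1].
  j=3: (req U[≤1] ¬grant) holds; no prefix to check → satisfied.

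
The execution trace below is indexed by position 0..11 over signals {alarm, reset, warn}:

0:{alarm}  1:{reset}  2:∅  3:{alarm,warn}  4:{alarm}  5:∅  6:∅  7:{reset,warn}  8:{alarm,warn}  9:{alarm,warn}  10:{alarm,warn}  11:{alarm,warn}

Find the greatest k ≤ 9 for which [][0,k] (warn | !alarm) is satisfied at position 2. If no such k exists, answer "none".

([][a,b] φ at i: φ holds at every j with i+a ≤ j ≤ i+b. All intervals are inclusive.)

1

(warn | !alarm) must hold from j=2 onward; find where it first fails.
  j=2: holds
  j=3: holds
  j=4: fails
Holds on [2,3], so largest k = 1.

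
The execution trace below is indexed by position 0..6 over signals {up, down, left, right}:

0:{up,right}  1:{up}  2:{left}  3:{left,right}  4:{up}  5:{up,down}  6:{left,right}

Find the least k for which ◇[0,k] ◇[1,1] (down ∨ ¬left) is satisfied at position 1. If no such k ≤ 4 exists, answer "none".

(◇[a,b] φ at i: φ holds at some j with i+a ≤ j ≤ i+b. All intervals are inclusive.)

Scan j = 1,2,… for ◇[1,1] (down ∨ ¬left):
  j=1: fails
  j=2: fails
  j=3: holds
First hit at j=3, so smallest k = 3-1 = 2.

2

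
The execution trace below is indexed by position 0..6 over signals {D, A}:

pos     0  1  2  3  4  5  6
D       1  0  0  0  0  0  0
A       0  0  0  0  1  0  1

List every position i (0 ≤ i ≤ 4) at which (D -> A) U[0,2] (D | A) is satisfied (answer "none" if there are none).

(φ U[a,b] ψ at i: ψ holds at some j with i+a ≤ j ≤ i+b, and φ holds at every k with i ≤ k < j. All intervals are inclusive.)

0, 2, 3, 4

Evaluate at each i in [0,4]:
  i=0: ✓ (rhs at j=0)
  i=1: ✗ (no rhs in [1,3])
  i=2: ✓ (rhs at j=4; lhs holds on [2,3])
  i=3: ✓ (rhs at j=4; lhs holds on [3,3])
  i=4: ✓ (rhs at j=4)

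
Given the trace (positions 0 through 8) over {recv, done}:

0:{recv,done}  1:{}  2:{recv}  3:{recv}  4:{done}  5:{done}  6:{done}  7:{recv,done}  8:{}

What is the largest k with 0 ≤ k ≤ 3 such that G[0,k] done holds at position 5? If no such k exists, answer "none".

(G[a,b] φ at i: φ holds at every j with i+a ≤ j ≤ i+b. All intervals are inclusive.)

2

done must hold from j=5 onward; find where it first fails.
  j=5: holds
  j=6: holds
  j=7: holds
  j=8: fails
Holds on [5,7], so largest k = 2.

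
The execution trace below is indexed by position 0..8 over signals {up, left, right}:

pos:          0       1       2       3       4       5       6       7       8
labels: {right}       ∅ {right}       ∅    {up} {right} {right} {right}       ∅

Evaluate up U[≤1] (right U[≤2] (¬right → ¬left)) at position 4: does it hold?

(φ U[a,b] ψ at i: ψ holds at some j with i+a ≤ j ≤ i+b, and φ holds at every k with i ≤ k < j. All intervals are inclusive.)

Yes

Need some j in [4,5] with (right U[≤2] (¬right → ¬left)), and up at every k in [4,j-1].
  j=4: (right U[≤2] (¬right → ¬left)) holds; no prefix to check → satisfied.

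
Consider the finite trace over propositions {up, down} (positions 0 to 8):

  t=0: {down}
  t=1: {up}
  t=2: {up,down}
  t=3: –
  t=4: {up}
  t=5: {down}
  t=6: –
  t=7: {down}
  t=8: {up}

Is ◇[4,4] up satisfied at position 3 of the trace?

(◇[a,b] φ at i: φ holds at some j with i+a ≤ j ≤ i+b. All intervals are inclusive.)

Check up at each j in [7,7]:
  j=7: false
No position in the window satisfies it → formula fails.

No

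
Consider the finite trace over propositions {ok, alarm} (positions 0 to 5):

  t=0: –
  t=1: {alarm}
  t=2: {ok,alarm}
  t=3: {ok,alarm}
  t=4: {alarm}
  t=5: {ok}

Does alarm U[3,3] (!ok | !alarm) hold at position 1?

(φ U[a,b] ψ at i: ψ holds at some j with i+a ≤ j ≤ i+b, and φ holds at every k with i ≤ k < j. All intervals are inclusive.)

Need some j in [4,4] with (!ok | !alarm), and alarm at every k in [1,j-1].
  j=4: (!ok | !alarm) holds; alarm holds at every k in [1,3] → satisfied.

Holds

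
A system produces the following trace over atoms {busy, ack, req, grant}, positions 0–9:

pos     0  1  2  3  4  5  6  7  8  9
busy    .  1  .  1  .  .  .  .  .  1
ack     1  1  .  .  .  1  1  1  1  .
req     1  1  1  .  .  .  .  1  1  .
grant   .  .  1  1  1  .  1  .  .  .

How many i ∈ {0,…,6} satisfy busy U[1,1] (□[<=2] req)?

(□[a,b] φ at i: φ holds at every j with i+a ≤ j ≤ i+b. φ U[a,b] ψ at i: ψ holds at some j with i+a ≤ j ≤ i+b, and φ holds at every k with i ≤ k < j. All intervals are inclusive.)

0

Evaluate at each i in [0,6]:
  i=0: ✗ (no rhs in [1,1])
  i=1: ✗ (no rhs in [2,2])
  i=2: ✗ (no rhs in [3,3])
  i=3: ✗ (no rhs in [4,4])
  i=4: ✗ (no rhs in [5,5])
  i=5: ✗ (no rhs in [6,6])
  i=6: ✗ (no rhs in [7,7])
Positions where it holds: {} → 0.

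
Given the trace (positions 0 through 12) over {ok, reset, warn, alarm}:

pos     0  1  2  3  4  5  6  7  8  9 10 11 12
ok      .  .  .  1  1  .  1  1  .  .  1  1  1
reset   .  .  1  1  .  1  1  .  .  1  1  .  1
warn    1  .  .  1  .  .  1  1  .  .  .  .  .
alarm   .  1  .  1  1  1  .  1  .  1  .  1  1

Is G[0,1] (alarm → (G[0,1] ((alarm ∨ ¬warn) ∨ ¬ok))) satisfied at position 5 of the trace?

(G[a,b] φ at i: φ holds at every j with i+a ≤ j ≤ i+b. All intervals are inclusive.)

Check (alarm → (G[0,1] ((alarm ∨ ¬warn) ∨ ¬ok))) at every j in [5,6]:
  j=5: antecedent true; consequent fails at 6 → ✗
  j=6: antecedent false → ✓
Fails at j=5 → formula fails.

False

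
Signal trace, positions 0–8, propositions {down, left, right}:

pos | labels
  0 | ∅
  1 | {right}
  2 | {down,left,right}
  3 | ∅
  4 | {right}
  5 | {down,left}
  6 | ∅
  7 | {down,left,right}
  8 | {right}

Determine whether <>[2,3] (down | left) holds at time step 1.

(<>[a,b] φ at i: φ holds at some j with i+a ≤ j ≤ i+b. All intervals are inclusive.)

Check (down | left) at each j in [3,4]:
  j=3: false
  j=4: false
No position in the window satisfies it → formula fails.

False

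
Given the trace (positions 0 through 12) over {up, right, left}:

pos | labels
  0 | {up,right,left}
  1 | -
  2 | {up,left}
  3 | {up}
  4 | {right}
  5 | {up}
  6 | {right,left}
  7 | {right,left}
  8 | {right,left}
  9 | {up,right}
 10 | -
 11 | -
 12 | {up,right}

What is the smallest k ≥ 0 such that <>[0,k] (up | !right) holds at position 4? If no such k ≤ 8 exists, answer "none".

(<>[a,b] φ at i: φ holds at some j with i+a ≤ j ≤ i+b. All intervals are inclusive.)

1

Scan j = 4,5,… for (up | !right):
  j=4: fails
  j=5: holds
First hit at j=5, so smallest k = 5-4 = 1.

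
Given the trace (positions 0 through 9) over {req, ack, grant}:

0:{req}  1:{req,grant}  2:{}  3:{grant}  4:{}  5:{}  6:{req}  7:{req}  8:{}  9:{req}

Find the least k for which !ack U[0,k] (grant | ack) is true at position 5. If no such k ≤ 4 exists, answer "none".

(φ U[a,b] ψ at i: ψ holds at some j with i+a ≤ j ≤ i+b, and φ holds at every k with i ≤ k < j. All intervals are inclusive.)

Need earliest j ≥ 5 with (grant | ack), and !ack at every k in [5,j-1].
  j=5: rhs fails.
  j=6: rhs fails.
  j=7: rhs fails.
  j=8: rhs fails.
  j=9: rhs fails.
No witness within the range → none.

none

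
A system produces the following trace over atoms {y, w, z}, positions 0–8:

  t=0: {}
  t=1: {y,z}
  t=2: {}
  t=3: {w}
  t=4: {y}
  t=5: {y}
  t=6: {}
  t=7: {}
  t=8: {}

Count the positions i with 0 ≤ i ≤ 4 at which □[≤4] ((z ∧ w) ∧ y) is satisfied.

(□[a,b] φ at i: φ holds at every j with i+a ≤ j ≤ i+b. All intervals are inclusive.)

Evaluate at each i in [0,4]:
  i=0: ✗ (fails at j=0)
  i=1: ✗ (fails at j=1)
  i=2: ✗ (fails at j=2)
  i=3: ✗ (fails at j=3)
  i=4: ✗ (fails at j=4)
Positions where it holds: {} → 0.

0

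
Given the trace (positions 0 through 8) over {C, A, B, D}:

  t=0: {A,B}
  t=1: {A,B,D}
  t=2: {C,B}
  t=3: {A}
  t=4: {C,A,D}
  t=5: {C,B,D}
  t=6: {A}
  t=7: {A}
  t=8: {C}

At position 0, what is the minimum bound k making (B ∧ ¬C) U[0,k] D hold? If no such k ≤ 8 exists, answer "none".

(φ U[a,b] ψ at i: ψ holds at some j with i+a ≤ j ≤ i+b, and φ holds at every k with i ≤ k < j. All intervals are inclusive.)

1

Need earliest j ≥ 0 with D, and (B ∧ ¬C) at every k in [0,j-1].
  j=0: rhs fails.
  j=1: rhs holds; lhs holds on [0,0]. k = 1.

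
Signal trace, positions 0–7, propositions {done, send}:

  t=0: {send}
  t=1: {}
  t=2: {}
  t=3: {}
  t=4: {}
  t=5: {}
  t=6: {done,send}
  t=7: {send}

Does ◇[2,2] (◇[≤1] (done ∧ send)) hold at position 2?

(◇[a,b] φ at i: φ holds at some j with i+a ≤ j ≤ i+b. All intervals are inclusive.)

Check ◇[≤1] (done ∧ send) at each j in [4,4]:
  j=4: fails (none in [4,5])
No position in the window satisfies it → formula fails.

Does not hold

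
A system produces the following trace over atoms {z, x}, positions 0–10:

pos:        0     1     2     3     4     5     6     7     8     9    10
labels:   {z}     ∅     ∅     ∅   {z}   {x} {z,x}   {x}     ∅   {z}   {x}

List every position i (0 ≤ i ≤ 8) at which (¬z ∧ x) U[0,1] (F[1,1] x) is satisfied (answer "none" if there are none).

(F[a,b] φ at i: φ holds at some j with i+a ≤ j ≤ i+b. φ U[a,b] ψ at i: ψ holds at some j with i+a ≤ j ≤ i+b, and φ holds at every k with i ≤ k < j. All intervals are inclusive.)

4, 5, 6

Evaluate at each i in [0,8]:
  i=0: ✗ (no rhs in [0,1])
  i=1: ✗ (no rhs in [1,2])
  i=2: ✗ (no rhs in [2,3])
  i=3: ✗ (lhs fails at k=3 before rhs at j=4)
  i=4: ✓ (rhs at j=4)
  i=5: ✓ (rhs at j=5)
  i=6: ✓ (rhs at j=6)
  i=7: ✗ (no rhs in [7,8])
  i=8: ✗ (lhs fails at k=8 before rhs at j=9)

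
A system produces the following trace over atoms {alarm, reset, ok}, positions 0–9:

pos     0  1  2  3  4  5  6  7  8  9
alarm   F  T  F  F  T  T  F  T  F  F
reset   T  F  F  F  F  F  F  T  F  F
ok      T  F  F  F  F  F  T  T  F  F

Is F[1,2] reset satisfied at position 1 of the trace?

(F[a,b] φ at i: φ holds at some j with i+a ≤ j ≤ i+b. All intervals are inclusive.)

Does not hold

Check reset at each j in [2,3]:
  j=2: false
  j=3: false
No position in the window satisfies it → formula fails.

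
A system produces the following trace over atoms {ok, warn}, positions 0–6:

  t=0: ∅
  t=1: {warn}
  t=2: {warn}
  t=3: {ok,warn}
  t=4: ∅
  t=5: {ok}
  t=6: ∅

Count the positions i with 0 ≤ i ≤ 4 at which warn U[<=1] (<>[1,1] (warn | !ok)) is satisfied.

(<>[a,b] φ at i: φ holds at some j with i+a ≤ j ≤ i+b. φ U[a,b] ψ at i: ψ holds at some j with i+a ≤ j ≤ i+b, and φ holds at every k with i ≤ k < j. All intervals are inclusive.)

4

Evaluate at each i in [0,4]:
  i=0: ✓ (rhs at j=0)
  i=1: ✓ (rhs at j=1)
  i=2: ✓ (rhs at j=2)
  i=3: ✓ (rhs at j=3)
  i=4: ✗ (lhs fails at k=4 before rhs at j=5)
Positions where it holds: {0, 1, 2, 3} → 4.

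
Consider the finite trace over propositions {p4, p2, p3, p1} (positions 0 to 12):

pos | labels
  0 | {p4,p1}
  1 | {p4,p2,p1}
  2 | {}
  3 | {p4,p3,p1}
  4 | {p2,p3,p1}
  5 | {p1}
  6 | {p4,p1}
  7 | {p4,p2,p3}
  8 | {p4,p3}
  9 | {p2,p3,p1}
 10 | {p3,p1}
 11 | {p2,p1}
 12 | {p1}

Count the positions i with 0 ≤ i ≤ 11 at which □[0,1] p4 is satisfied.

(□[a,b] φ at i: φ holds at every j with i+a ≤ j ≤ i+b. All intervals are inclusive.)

3

Evaluate at each i in [0,11]:
  i=0: ✓ (all of [0,1])
  i=1: ✗ (fails at j=2)
  i=2: ✗ (fails at j=2)
  i=3: ✗ (fails at j=4)
  i=4: ✗ (fails at j=4)
  i=5: ✗ (fails at j=5)
  i=6: ✓ (all of [6,7])
  i=7: ✓ (all of [7,8])
  i=8: ✗ (fails at j=9)
  i=9: ✗ (fails at j=9)
  i=10: ✗ (fails at j=10)
  i=11: ✗ (fails at j=11)
Positions where it holds: {0, 6, 7} → 3.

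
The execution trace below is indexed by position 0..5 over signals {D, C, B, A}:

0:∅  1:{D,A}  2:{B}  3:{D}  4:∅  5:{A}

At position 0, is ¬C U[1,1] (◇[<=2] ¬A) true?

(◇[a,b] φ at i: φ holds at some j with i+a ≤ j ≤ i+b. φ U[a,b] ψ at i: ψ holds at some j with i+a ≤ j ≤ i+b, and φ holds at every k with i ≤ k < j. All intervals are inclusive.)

Need some j in [1,1] with ◇[<=2] ¬A, and ¬C at every k in [0,j-1].
  j=1: ◇[<=2] ¬A holds; ¬C holds at every k in [0,0] → satisfied.

Holds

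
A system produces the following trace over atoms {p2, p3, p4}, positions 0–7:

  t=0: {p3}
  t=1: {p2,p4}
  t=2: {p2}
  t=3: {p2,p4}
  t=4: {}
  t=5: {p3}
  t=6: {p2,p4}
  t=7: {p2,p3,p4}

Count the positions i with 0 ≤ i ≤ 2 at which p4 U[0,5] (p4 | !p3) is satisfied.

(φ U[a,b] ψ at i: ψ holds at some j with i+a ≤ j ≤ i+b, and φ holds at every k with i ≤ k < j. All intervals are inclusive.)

Evaluate at each i in [0,2]:
  i=0: ✗ (lhs fails at k=0 before rhs at j=1)
  i=1: ✓ (rhs at j=1)
  i=2: ✓ (rhs at j=2)
Positions where it holds: {1, 2} → 2.

2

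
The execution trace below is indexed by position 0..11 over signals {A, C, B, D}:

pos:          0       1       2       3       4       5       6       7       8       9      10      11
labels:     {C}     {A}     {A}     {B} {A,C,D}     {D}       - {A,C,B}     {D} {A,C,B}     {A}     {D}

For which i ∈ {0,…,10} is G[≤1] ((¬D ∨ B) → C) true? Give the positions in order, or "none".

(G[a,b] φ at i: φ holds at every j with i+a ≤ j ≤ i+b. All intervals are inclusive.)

4, 7, 8

Evaluate at each i in [0,10]:
  i=0: ✗ (fails at j=1)
  i=1: ✗ (fails at j=1)
  i=2: ✗ (fails at j=2)
  i=3: ✗ (fails at j=3)
  i=4: ✓ (all of [4,5])
  i=5: ✗ (fails at j=6)
  i=6: ✗ (fails at j=6)
  i=7: ✓ (all of [7,8])
  i=8: ✓ (all of [8,9])
  i=9: ✗ (fails at j=10)
  i=10: ✗ (fails at j=10)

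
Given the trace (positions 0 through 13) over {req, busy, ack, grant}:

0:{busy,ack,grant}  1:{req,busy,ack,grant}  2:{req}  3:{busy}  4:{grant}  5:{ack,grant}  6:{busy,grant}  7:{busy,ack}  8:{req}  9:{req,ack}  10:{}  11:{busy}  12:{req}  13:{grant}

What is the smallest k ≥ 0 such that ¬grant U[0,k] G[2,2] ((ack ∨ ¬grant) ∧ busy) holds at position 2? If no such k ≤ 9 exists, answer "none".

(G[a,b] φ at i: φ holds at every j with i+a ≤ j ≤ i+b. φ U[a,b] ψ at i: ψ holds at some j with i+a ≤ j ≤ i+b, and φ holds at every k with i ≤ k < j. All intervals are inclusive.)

none

Need earliest j ≥ 2 with G[2,2] ((ack ∨ ¬grant) ∧ busy), and ¬grant at every k in [2,j-1].
  j=2: rhs fails.
  j=3: rhs fails.
  j=4: rhs fails.
  j=5: rhs holds but lhs fails at k=4.
  j=6: rhs fails.
  j=7: rhs fails.
  j=8: rhs fails.
  j=9: rhs holds but lhs fails at k=4.
  j=10: rhs fails.
  j=11: rhs fails.
No witness within the range → none.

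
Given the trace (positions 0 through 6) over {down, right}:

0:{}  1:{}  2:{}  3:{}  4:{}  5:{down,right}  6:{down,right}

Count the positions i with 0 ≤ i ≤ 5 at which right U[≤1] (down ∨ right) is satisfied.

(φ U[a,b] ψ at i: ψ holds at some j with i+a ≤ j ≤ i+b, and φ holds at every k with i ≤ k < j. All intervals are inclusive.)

1

Evaluate at each i in [0,5]:
  i=0: ✗ (no rhs in [0,1])
  i=1: ✗ (no rhs in [1,2])
  i=2: ✗ (no rhs in [2,3])
  i=3: ✗ (no rhs in [3,4])
  i=4: ✗ (lhs fails at k=4 before rhs at j=5)
  i=5: ✓ (rhs at j=5)
Positions where it holds: {5} → 1.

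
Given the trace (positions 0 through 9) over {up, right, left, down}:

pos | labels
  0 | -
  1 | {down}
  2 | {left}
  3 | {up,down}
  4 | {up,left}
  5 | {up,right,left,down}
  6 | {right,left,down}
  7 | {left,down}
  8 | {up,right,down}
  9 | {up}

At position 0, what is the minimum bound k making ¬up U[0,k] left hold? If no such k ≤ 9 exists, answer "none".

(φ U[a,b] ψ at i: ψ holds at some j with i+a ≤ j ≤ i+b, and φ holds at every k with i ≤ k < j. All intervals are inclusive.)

Need earliest j ≥ 0 with left, and ¬up at every k in [0,j-1].
  j=0: rhs fails.
  j=1: rhs fails.
  j=2: rhs holds; lhs holds on [0,1]. k = 2.

2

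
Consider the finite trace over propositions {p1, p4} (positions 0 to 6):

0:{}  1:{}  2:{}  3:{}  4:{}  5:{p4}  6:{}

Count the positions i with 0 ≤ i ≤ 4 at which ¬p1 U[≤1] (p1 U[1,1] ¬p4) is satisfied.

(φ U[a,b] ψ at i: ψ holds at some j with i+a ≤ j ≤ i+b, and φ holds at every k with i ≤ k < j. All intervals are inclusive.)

0

Evaluate at each i in [0,4]:
  i=0: ✗ (no rhs in [0,1])
  i=1: ✗ (no rhs in [1,2])
  i=2: ✗ (no rhs in [2,3])
  i=3: ✗ (no rhs in [3,4])
  i=4: ✗ (no rhs in [4,5])
Positions where it holds: {} → 0.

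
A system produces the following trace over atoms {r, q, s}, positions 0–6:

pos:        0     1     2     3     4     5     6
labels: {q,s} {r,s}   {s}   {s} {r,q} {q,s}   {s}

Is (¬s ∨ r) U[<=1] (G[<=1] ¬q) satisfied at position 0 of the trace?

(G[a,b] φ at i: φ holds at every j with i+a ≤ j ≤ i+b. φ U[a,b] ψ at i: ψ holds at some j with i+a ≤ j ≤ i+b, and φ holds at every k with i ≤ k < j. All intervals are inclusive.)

Does not hold

Need some j in [0,1] with G[<=1] ¬q, and (¬s ∨ r) at every k in [0,j-1].
  j=0: G[<=1] ¬q — fails at 0.
  j=1: G[<=1] ¬q holds, but (¬s ∨ r) fails at k=0 → not this j.
No j in the window works → until fails.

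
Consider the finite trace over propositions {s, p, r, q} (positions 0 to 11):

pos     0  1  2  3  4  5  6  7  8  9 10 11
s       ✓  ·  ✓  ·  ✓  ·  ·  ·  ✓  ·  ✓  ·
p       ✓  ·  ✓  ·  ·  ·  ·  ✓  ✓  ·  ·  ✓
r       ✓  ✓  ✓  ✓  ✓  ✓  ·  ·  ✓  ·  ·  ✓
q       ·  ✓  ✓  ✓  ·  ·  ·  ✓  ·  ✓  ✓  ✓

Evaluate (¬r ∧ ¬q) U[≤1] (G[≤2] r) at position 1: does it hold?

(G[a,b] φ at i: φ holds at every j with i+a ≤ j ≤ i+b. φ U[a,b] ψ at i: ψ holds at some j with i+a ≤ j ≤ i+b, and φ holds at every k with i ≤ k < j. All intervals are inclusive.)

Yes

Need some j in [1,2] with G[≤2] r, and (¬r ∧ ¬q) at every k in [1,j-1].
  j=1: G[≤2] r holds; no prefix to check → satisfied.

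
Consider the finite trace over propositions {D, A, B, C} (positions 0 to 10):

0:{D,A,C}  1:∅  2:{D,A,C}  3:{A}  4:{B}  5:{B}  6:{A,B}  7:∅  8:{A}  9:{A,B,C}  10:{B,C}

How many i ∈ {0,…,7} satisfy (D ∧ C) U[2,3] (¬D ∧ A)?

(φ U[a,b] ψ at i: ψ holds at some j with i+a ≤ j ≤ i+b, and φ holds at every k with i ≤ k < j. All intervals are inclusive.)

Evaluate at each i in [0,7]:
  i=0: ✗ (lhs fails at k=1 before rhs at j=3)
  i=1: ✗ (lhs fails at k=1 before rhs at j=3)
  i=2: ✗ (no rhs in [4,5])
  i=3: ✗ (lhs fails at k=3 before rhs at j=6)
  i=4: ✗ (lhs fails at k=4 before rhs at j=6)
  i=5: ✗ (lhs fails at k=5 before rhs at j=8)
  i=6: ✗ (lhs fails at k=6 before rhs at j=8)
  i=7: ✗ (lhs fails at k=7 before rhs at j=9)
Positions where it holds: {} → 0.

0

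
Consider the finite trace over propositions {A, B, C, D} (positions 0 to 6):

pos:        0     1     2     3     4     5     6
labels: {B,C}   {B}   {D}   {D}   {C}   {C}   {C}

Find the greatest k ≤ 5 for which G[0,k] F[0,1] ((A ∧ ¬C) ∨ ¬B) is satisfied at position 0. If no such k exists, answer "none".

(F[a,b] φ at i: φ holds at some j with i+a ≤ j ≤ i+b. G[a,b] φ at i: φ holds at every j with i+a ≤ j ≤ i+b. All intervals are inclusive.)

none

F[0,1] ((A ∧ ¬C) ∨ ¬B) must hold from j=0 onward; find where it first fails.
  j=0: fails → no k works.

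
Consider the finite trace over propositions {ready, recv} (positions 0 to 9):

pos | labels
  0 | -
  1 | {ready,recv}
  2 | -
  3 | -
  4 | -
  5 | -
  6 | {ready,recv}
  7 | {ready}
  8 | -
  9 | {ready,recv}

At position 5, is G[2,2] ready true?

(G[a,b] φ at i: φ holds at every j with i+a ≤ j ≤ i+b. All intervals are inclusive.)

Holds

Check ready at every j in [7,7]:
  j=7: true
All positions satisfy it → formula holds.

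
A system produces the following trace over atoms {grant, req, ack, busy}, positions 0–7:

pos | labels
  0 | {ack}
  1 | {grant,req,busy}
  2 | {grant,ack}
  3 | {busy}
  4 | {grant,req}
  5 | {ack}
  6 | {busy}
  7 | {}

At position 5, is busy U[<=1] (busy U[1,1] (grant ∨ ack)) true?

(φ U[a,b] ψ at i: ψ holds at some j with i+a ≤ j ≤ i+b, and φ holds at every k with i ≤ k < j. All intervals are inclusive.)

False

Need some j in [5,6] with (busy U[1,1] (grant ∨ ack)), and busy at every k in [5,j-1].
  j=5: (busy U[1,1] (grant ∨ ack)) — fails.
  j=6: (busy U[1,1] (grant ∨ ack)) — fails.
No j in the window works → until fails.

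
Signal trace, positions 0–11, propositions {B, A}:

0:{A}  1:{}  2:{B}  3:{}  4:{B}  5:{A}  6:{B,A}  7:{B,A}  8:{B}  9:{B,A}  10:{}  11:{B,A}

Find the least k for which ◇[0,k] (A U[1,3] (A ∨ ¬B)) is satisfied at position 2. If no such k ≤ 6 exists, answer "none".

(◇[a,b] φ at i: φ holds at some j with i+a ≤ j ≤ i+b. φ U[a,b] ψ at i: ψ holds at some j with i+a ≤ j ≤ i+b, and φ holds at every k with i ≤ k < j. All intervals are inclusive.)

Scan j = 2,3,… for (A U[1,3] (A ∨ ¬B)):
  j=2: fails
  j=3: fails
  j=4: fails
  j=5: holds
First hit at j=5, so smallest k = 5-2 = 3.

3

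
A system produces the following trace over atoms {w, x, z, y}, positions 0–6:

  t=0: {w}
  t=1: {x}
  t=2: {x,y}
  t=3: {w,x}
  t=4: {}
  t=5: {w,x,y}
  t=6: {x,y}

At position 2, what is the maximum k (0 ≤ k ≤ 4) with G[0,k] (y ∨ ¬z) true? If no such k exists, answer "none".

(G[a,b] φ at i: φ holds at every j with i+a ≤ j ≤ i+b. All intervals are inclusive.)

4

(y ∨ ¬z) must hold from j=2 onward; find where it first fails.
  j=2: holds
  j=3: holds
  j=4: holds
  j=5: holds
  j=6: holds
Holds through j=6; largest k = 4.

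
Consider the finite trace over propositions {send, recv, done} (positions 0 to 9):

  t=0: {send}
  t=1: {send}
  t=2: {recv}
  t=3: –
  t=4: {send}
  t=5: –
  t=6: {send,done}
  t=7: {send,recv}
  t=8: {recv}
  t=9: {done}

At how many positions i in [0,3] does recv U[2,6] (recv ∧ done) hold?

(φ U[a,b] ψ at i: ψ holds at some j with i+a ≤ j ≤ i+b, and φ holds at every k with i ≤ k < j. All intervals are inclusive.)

Evaluate at each i in [0,3]:
  i=0: ✗ (no rhs in [2,6])
  i=1: ✗ (no rhs in [3,7])
  i=2: ✗ (no rhs in [4,8])
  i=3: ✗ (no rhs in [5,9])
Positions where it holds: {} → 0.

0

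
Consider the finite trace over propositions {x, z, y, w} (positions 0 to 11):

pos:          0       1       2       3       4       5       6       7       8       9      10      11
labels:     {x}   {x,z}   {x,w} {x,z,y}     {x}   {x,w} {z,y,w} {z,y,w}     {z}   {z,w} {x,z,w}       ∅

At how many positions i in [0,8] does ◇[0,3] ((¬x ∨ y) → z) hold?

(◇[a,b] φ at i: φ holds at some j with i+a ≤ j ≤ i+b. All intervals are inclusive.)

9

Evaluate at each i in [0,8]:
  i=0: ✓ (witness j=0)
  i=1: ✓ (witness j=1)
  i=2: ✓ (witness j=2)
  i=3: ✓ (witness j=3)
  i=4: ✓ (witness j=4)
  i=5: ✓ (witness j=5)
  i=6: ✓ (witness j=6)
  i=7: ✓ (witness j=7)
  i=8: ✓ (witness j=8)
Positions where it holds: {0, 1, 2, 3, 4, 5, 6, 7, 8} → 9.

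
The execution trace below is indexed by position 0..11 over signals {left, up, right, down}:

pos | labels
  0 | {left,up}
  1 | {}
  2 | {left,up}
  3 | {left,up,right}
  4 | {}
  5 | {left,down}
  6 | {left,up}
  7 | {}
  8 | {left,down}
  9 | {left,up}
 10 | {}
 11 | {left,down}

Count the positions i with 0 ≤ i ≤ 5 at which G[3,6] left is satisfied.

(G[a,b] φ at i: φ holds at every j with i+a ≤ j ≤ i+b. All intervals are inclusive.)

Evaluate at each i in [0,5]:
  i=0: ✗ (fails at j=4)
  i=1: ✗ (fails at j=4)
  i=2: ✗ (fails at j=7)
  i=3: ✗ (fails at j=7)
  i=4: ✗ (fails at j=7)
  i=5: ✗ (fails at j=10)
Positions where it holds: {} → 0.

0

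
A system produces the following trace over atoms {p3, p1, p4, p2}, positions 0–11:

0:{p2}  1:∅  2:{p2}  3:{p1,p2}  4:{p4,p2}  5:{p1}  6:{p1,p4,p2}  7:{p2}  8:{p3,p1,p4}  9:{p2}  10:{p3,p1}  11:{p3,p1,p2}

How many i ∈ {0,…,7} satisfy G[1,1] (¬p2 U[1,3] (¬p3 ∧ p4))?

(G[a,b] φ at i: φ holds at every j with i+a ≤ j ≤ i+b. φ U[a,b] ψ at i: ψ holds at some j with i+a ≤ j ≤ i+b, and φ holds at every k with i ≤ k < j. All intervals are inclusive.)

Evaluate at each i in [0,7]:
  i=0: ✗ (fails at j=1)
  i=1: ✗ (fails at j=2)
  i=2: ✗ (fails at j=3)
  i=3: ✗ (fails at j=4)
  i=4: ✓ (all of [5,5])
  i=5: ✗ (fails at j=6)
  i=6: ✗ (fails at j=7)
  i=7: ✗ (fails at j=8)
Positions where it holds: {4} → 1.

1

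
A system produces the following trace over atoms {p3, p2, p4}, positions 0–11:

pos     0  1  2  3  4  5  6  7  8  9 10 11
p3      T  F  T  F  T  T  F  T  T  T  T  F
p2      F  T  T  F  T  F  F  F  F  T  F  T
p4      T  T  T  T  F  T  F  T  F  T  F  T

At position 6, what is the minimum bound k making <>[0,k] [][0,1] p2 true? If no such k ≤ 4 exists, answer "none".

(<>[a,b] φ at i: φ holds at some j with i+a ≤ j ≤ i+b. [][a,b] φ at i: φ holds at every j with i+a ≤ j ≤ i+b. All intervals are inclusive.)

none

Scan j = 6,7,… for [][0,1] p2:
  j=6: fails
  j=7: fails
  j=8: fails
  j=9: fails
  j=10: fails
No j in [6,10] satisfies it → none.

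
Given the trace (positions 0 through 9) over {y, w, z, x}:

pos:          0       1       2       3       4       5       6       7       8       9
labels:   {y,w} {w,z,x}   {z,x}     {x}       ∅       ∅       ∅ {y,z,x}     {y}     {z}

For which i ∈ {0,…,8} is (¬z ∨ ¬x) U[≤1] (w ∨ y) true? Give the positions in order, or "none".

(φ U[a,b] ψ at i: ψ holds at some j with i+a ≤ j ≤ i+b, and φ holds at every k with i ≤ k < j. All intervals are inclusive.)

0, 1, 6, 7, 8

Evaluate at each i in [0,8]:
  i=0: ✓ (rhs at j=0)
  i=1: ✓ (rhs at j=1)
  i=2: ✗ (no rhs in [2,3])
  i=3: ✗ (no rhs in [3,4])
  i=4: ✗ (no rhs in [4,5])
  i=5: ✗ (no rhs in [5,6])
  i=6: ✓ (rhs at j=7; lhs holds on [6,6])
  i=7: ✓ (rhs at j=7)
  i=8: ✓ (rhs at j=8)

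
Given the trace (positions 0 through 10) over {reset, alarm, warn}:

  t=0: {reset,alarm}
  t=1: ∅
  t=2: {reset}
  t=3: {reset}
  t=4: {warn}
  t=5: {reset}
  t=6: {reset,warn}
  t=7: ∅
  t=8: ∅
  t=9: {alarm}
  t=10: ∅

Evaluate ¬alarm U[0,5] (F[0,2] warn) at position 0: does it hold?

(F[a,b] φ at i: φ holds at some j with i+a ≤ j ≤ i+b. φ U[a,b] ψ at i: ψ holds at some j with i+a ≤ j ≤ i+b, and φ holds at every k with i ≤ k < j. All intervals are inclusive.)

Need some j in [0,5] with F[0,2] warn, and ¬alarm at every k in [0,j-1].
  j=0: F[0,2] warn — fails (none in [0,2]).
  j=1: F[0,2] warn — fails (none in [1,3]).
  j=2: F[0,2] warn holds, but ¬alarm fails at k=0 → not this j.
  j=3: F[0,2] warn holds, but ¬alarm fails at k=0 → not this j.
  j=4: F[0,2] warn holds, but ¬alarm fails at k=0 → not this j.
  j=5: F[0,2] warn holds, but ¬alarm fails at k=0 → not this j.
No j in the window works → until fails.

No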